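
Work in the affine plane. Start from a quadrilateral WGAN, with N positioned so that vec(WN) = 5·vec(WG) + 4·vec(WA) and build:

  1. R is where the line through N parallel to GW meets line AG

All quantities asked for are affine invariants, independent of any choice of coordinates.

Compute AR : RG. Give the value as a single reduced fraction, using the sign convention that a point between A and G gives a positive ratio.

Work in coordinates with W = (0, 0), G = (1, 0), A = (0, 1), N = (5, 4).
1. R is where the line through N parallel to GW meets line AG ⇒ R = (-3, 4)
R = A + t·(G−A) with t = -3, so AR:RG = t:(1−t) = -3:4

AR:RG = -3/4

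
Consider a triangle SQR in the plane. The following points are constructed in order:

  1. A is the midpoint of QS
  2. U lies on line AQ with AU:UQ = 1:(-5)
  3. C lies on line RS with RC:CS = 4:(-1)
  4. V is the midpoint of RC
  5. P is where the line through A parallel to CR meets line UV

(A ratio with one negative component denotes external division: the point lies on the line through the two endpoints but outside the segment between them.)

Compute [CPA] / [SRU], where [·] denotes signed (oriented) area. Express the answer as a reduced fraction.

Assign S = (0, 0), Q = (1, 0), R = (0, 1) — the answer is frame-independent, so this choice is without loss of generality.
1. A is the midpoint of QS ⇒ A = (1/2, 0)
2. U lies on line AQ with AU:UQ = 1:(-5) ⇒ U = (3/8, 0)
3. C lies on line RS with RC:CS = 4:(-1) ⇒ C = (0, -1/3)
4. V is the midpoint of RC ⇒ V = (0, 1/3)
5. P is where the line through A parallel to CR meets line UV ⇒ P = (1/2, -1/9)
2·[CPA] = 1/18, 2·[SRU] = -3/8
[CPA]:[SRU] = 1/18:-3/8 = -4/27

[CPA]:[SRU] = -4/27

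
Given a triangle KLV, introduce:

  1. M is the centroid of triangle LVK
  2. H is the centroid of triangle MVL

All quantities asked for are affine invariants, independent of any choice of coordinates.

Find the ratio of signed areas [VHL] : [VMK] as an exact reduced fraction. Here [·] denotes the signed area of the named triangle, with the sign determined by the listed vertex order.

[VHL]:[VMK] = -1/3

Assign K = (0, 0), L = (1, 0), V = (0, 1) — the answer is frame-independent, so this choice is without loss of generality.
1. M is the centroid of triangle LVK ⇒ M = (1/3, 1/3)
2. H is the centroid of triangle MVL ⇒ H = (4/9, 4/9)
2·[VHL] = 1/9, 2·[VMK] = -1/3
[VHL]:[VMK] = 1/9:-1/3 = -1/3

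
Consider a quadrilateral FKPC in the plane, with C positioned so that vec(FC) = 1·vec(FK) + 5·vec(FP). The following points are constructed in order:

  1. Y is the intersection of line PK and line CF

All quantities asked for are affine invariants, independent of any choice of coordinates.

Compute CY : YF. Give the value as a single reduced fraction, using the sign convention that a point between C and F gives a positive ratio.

CY:YF = 5

Assign F = (0, 0), K = (1, 0), P = (0, 1), C = (1, 5) — the answer is frame-independent, so this choice is without loss of generality.
1. Y is the intersection of line PK and line CF ⇒ Y = (1/6, 5/6)
Y = C + t·(F−C) with t = 5/6, so CY:YF = t:(1−t) = 5/6:1/6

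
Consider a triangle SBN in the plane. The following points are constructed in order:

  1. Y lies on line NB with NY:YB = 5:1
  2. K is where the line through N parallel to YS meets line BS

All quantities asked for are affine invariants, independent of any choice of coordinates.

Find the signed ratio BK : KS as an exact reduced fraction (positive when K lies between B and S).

BK:KS = -6/5

Choose coordinates S = (0, 0), B = (1, 0), N = (0, 1).
1. Y lies on line NB with NY:YB = 5:1 ⇒ Y = (5/6, 1/6)
2. K is where the line through N parallel to YS meets line BS ⇒ K = (-5, 0)
K = B + t·(S−B) with t = 6, so BK:KS = t:(1−t) = 6:-5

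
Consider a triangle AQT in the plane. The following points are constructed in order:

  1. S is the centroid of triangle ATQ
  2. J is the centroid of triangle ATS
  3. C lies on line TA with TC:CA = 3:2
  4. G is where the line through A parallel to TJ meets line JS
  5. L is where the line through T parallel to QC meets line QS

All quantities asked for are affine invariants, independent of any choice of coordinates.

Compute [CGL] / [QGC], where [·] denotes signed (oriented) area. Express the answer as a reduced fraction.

Assign A = (0, 0), Q = (1, 0), T = (0, 1) — the answer is frame-independent, so this choice is without loss of generality.
1. S is the centroid of triangle ATQ ⇒ S = (1/3, 1/3)
2. J is the centroid of triangle ATS ⇒ J = (1/9, 4/9)
3. C lies on line TA with TC:CA = 3:2 ⇒ C = (0, 2/5)
4. G is where the line through A parallel to TJ meets line JS ⇒ G = (-1/9, 5/9)
5. L is where the line through T parallel to QC meets line QS ⇒ L = (-5, 3)
2·[CGL] = 22/45, 2·[QGC] = 1/9
[CGL]:[QGC] = 22/45:1/9 = 22/5

[CGL]:[QGC] = 22/5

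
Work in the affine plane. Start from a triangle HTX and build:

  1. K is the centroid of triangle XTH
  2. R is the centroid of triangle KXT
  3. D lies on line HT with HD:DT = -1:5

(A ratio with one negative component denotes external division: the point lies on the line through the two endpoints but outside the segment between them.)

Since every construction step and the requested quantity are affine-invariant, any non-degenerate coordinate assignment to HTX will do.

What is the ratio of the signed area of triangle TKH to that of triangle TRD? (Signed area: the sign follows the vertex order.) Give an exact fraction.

[TKH]:[TRD] = 3/5

Choose coordinates H = (0, 0), T = (1, 0), X = (0, 1).
1. K is the centroid of triangle XTH ⇒ K = (1/3, 1/3)
2. R is the centroid of triangle KXT ⇒ R = (4/9, 4/9)
3. D lies on line HT with HD:DT = -1:5 ⇒ D = (-1/4, 0)
2·[TKH] = 1/3, 2·[TRD] = 5/9
[TKH]:[TRD] = 1/3:5/9 = 3/5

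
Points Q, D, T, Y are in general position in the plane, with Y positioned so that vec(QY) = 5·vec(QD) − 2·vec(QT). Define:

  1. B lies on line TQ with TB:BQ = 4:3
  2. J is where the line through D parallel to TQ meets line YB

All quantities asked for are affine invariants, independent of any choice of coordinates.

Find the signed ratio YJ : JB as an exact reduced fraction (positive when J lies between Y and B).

Set Q = (0, 0), D = (1, 0), T = (0, 1), Y = (5, -2); any affine frame gives the same invariant.
1. B lies on line TQ with TB:BQ = 4:3 ⇒ B = (0, 3/7)
2. J is where the line through D parallel to TQ meets line YB ⇒ J = (1, -2/35)
J = Y + t·(B−Y) with t = 4/5, so YJ:JB = t:(1−t) = 4/5:1/5

YJ:JB = 4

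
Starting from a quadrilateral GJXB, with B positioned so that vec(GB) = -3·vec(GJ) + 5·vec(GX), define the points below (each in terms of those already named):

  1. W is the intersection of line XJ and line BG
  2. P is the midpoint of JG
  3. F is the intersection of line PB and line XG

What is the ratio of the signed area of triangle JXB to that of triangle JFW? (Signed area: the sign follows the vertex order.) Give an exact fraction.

[JXB]:[JFW] = 7/5

Choose coordinates G = (0, 0), J = (1, 0), X = (0, 1), B = (-3, 5).
1. W is the intersection of line XJ and line BG ⇒ W = (-3/2, 5/2)
2. P is the midpoint of JG ⇒ P = (1/2, 0)
3. F is the intersection of line PB and line XG ⇒ F = (0, 5/7)
2·[JXB] = -1, 2·[JFW] = -5/7
[JXB]:[JFW] = -1:-5/7 = 7/5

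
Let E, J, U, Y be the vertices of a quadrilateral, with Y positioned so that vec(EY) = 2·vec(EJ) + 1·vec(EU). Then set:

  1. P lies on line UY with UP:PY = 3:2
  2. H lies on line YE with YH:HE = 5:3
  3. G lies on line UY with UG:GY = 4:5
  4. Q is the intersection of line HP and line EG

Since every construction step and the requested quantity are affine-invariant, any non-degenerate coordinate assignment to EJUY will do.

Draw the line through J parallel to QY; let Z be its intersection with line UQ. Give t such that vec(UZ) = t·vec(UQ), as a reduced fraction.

Work in coordinates with E = (0, 0), J = (1, 0), U = (0, 1), Y = (2, 1).
1. P lies on line UY with UP:PY = 3:2 ⇒ P = (6/5, 1)
2. H lies on line YE with YH:HE = 5:3 ⇒ H = (3/4, 3/8)
3. G lies on line UY with UG:GY = 4:5 ⇒ G = (8/9, 1)
4. Q is the intersection of line HP and line EG ⇒ Q = (48/19, 54/19)
through J parallel to QY: direction (-10/19, -35/19); meets UQ at Z = (216/133, 83/38)
Z = U + t·(Q−U) with t = 9/14

t = 9/14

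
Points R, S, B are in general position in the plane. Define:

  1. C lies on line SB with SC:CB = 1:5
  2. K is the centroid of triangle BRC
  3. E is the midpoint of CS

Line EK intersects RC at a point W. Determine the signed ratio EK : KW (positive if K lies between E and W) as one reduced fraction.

EK:KW = -13/10

Assign R = (0, 0), S = (1, 0), B = (0, 1) — the answer is frame-independent, so this choice is without loss of generality.
1. C lies on line SB with SC:CB = 1:5 ⇒ C = (5/6, 1/6)
2. K is the centroid of triangle BRC ⇒ K = (5/18, 7/18)
3. E is the midpoint of CS ⇒ E = (11/12, 1/12)
line EK meets RC at W = (10/13, 2/13)
K = E + t·(W−E) with t = 13/3, so EK:KW = 13/3:-10/3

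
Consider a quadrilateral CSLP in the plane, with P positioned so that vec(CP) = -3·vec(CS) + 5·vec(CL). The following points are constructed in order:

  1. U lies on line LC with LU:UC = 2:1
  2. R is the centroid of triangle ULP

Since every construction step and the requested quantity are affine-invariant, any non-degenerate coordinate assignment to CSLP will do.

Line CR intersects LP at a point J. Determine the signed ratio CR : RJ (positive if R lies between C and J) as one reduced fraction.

Set C = (0, 0), S = (1, 0), L = (0, 1), P = (-3, 5); any affine frame gives the same invariant.
1. U lies on line LC with LU:UC = 2:1 ⇒ U = (0, 1/3)
2. R is the centroid of triangle ULP ⇒ R = (-1, 19/9)
line CR meets LP at J = (-9/7, 19/7)
R = C + t·(J−C) with t = 7/9, so CR:RJ = 7/9:2/9

CR:RJ = 7/2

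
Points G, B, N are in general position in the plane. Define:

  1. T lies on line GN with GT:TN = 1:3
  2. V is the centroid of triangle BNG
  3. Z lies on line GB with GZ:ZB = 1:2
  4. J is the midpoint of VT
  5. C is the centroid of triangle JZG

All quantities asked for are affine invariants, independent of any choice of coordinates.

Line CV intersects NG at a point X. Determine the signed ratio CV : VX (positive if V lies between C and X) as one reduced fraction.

CV:VX = -1/2

Set G = (0, 0), B = (1, 0), N = (0, 1); any affine frame gives the same invariant.
1. T lies on line GN with GT:TN = 1:3 ⇒ T = (0, 1/4)
2. V is the centroid of triangle BNG ⇒ V = (1/3, 1/3)
3. Z lies on line GB with GZ:ZB = 1:2 ⇒ Z = (1/3, 0)
4. J is the midpoint of VT ⇒ J = (1/6, 7/24)
5. C is the centroid of triangle JZG ⇒ C = (1/6, 7/72)
line CV meets NG at X = (0, -5/36)
V = C + t·(X−C) with t = -1, so CV:VX = -1:2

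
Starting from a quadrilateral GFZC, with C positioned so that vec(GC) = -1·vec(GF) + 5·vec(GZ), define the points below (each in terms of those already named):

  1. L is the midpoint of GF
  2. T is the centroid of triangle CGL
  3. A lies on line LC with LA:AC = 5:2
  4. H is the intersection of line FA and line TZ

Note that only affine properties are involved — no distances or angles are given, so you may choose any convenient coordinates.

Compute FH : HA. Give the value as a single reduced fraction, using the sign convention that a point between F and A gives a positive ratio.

Work in coordinates with G = (0, 0), F = (1, 0), Z = (0, 1), C = (-1, 5).
1. L is the midpoint of GF ⇒ L = (1/2, 0)
2. T is the centroid of triangle CGL ⇒ T = (-1/6, 5/3)
3. A lies on line LC with LA:AC = 5:2 ⇒ A = (-4/7, 25/7)
4. H is the intersection of line FA and line TZ ⇒ H = (-14/19, 75/19)
H = F + t·(A−F) with t = 21/19, so FH:HA = t:(1−t) = 21/19:-2/19

FH:HA = -21/2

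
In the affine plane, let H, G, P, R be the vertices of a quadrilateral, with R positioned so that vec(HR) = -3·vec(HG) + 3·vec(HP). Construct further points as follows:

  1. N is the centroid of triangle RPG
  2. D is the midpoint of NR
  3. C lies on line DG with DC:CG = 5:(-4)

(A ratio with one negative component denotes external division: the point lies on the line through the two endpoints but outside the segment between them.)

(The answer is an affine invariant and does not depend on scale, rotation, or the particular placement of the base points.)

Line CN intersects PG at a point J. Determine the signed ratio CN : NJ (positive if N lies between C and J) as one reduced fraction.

Set H = (0, 0), G = (1, 0), P = (0, 1), R = (-3, 3); any affine frame gives the same invariant.
1. N is the centroid of triangle RPG ⇒ N = (-2/3, 4/3)
2. D is the midpoint of NR ⇒ D = (-11/6, 13/6)
3. C lies on line DG with DC:CG = 5:(-4) ⇒ C = (37/3, -26/3)
line CN meets PG at J = (7/9, 2/9)
N = C + t·(J−C) with t = 9/8, so CN:NJ = 9/8:-1/8

CN:NJ = -9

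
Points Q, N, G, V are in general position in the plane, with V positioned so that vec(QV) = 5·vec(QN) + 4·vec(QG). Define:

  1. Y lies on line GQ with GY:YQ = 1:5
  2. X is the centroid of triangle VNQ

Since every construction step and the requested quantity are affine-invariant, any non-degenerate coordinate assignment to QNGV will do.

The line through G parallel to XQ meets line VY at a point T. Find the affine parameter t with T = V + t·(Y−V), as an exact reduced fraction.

t = 2

Choose coordinates Q = (0, 0), N = (1, 0), G = (0, 1), V = (5, 4).
1. Y lies on line GQ with GY:YQ = 1:5 ⇒ Y = (0, 5/6)
2. X is the centroid of triangle VNQ ⇒ X = (2, 4/3)
through G parallel to XQ: direction (-2, -4/3); meets VY at T = (-5, -7/3)
T = V + t·(Y−V) with t = 2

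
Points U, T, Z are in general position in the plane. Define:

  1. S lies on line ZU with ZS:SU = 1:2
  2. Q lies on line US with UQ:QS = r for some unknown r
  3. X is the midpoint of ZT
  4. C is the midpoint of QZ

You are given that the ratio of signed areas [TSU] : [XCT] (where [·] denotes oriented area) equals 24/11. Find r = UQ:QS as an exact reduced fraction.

r = -1/4

Assign U = (0, 0), T = (1, 0), Z = (0, 1) — the answer is frame-independent, so this choice is without loss of generality.
1. S lies on line ZU with ZS:SU = 1:2 ⇒ S = (0, 2/3)
2. With UQ:QS = r, write λ = r/(r+1) so Q = U + λ·(S−U); Q is affine-linear in λ
3. X is the midpoint of ZT ⇒ X = (1/2, 1/2)
4. C is the midpoint of QZ ⇒ C is an affine combination of earlier points and hence also affine-linear in λ
Every point depending on Q is an affine combination of Q and λ-independent points, so each such coordinate is linear in λ; the λ² term in each signed area is a multiple of (S−U)×(S−U) = 0, so 2·[TSU] and 2·[XCT] are each linear in λ. Evaluating at λ=0 and λ=1:
  2·[TSU] = 2/3,   2·[XCT] = -1/6·λ + 1/4
So [TSU]:[XCT] = (2/3) / (-1/6·λ + 1/4). Setting this equal to 24/11:
  2/3 = 24/11·(-1/6·λ + 1/4)  ⇒  λ = -1/3
Then r = λ/(1−λ) = (-1/3)/(4/3) = -1/4. Check: with r = -1/4, Q = (0, -2/9) and [TSU]:[XCT] = 24/11 as required.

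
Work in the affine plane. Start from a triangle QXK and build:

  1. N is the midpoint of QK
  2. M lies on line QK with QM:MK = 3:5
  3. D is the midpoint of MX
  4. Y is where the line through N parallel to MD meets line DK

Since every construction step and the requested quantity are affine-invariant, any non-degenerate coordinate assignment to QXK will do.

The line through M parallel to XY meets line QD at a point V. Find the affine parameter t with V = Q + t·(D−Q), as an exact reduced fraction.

Work in coordinates with Q = (0, 0), X = (1, 0), K = (0, 1).
1. N is the midpoint of QK ⇒ N = (0, 1/2)
2. M lies on line QK with QM:MK = 3:5 ⇒ M = (0, 3/8)
3. D is the midpoint of MX ⇒ D = (1/2, 3/16)
4. Y is where the line through N parallel to MD meets line DK ⇒ Y = (2/5, 7/20)
through M parallel to XY: direction (-3/5, 7/20); meets QD at V = (9/23, 27/184)
V = Q + t·(D−Q) with t = 18/23

t = 18/23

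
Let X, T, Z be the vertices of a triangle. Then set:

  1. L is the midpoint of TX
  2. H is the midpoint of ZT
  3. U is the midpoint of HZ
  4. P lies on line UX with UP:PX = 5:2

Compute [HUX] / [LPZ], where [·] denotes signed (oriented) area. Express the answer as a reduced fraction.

Set X = (0, 0), T = (1, 0), Z = (0, 1); any affine frame gives the same invariant.
1. L is the midpoint of TX ⇒ L = (1/2, 0)
2. H is the midpoint of ZT ⇒ H = (1/2, 1/2)
3. U is the midpoint of HZ ⇒ U = (1/4, 3/4)
4. P lies on line UX with UP:PX = 5:2 ⇒ P = (1/14, 3/14)
2·[HUX] = 1/4, 2·[LPZ] = -9/28
[HUX]:[LPZ] = 1/4:-9/28 = -7/9

[HUX]:[LPZ] = -7/9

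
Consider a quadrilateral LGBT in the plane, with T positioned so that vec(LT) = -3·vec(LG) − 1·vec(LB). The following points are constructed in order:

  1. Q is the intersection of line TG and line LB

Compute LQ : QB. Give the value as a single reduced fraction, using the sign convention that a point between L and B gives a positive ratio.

LQ:QB = -1/5

Choose coordinates L = (0, 0), G = (1, 0), B = (0, 1), T = (-3, -1).
1. Q is the intersection of line TG and line LB ⇒ Q = (0, -1/4)
Q = L + t·(B−L) with t = -1/4, so LQ:QB = t:(1−t) = -1/4:5/4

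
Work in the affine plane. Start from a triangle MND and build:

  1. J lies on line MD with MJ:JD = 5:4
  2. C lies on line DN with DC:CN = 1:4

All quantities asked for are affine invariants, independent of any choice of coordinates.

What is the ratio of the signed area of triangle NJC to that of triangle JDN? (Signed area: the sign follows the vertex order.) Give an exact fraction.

Work in coordinates with M = (0, 0), N = (1, 0), D = (0, 1).
1. J lies on line MD with MJ:JD = 5:4 ⇒ J = (0, 5/9)
2. C lies on line DN with DC:CN = 1:4 ⇒ C = (1/5, 4/5)
2·[NJC] = -16/45, 2·[JDN] = -4/9
[NJC]:[JDN] = -16/45:-4/9 = 4/5

[NJC]:[JDN] = 4/5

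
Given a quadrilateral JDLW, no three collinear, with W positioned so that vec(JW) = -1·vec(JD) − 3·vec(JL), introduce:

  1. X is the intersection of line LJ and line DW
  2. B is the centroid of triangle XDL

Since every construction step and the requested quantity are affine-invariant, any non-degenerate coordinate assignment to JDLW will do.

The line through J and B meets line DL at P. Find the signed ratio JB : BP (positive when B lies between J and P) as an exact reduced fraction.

Set J = (0, 0), D = (1, 0), L = (0, 1), W = (-1, -3); any affine frame gives the same invariant.
1. X is the intersection of line LJ and line DW ⇒ X = (0, -3/2)
2. B is the centroid of triangle XDL ⇒ B = (1/3, -1/6)
line JB meets DL at P = (2, -1)
B = J + t·(P−J) with t = 1/6, so JB:BP = 1/6:5/6

JB:BP = 1/5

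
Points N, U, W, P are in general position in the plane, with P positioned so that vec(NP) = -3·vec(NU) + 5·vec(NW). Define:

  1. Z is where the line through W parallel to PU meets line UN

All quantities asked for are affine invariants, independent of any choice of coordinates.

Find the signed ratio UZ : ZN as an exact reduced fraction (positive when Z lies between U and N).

Assign N = (0, 0), U = (1, 0), W = (0, 1), P = (-3, 5) — the answer is frame-independent, so this choice is without loss of generality.
1. Z is where the line through W parallel to PU meets line UN ⇒ Z = (4/5, 0)
Z = U + t·(N−U) with t = 1/5, so UZ:ZN = t:(1−t) = 1/5:4/5

UZ:ZN = 1/4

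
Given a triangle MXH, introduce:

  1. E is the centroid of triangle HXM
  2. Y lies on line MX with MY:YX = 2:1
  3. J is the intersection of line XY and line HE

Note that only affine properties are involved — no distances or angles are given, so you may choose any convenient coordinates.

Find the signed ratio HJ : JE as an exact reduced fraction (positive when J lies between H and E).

Assign M = (0, 0), X = (1, 0), H = (0, 1) — the answer is frame-independent, so this choice is without loss of generality.
1. E is the centroid of triangle HXM ⇒ E = (1/3, 1/3)
2. Y lies on line MX with MY:YX = 2:1 ⇒ Y = (2/3, 0)
3. J is the intersection of line XY and line HE ⇒ J = (1/2, 0)
J = H + t·(E−H) with t = 3/2, so HJ:JE = t:(1−t) = 3/2:-1/2

HJ:JE = -3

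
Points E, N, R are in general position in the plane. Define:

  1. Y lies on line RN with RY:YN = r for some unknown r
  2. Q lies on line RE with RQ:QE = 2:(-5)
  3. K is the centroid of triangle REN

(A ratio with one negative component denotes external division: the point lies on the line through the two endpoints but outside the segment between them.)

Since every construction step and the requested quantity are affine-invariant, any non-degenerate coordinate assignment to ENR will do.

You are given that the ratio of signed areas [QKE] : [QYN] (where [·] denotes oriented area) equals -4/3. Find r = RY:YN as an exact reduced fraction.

Work in coordinates with E = (0, 0), N = (1, 0), R = (0, 1).
1. With RY:YN = r, write λ = r/(r+1) so Y = R + λ·(N−R); Y is affine-linear in λ
2. Q lies on line RE with RQ:QE = 2:(-5) ⇒ Q = (0, 5/3)
3. K is the centroid of triangle REN ⇒ K = (1/3, 1/3)
Every point depending on Y is an affine combination of Y and λ-independent points, so each such coordinate is linear in λ; the λ² term in each signed area is a multiple of (N−R)×(N−R) = 0, so 2·[QKE] and 2·[QYN] are each linear in λ. Evaluating at λ=0 and λ=1:
  2·[QKE] = -5/9,   2·[QYN] = -2/3·λ + 2/3
So [QKE]:[QYN] = (-5/9) / (-2/3·λ + 2/3). Setting this equal to -4/3:
  -5/9 = -4/3·(-2/3·λ + 2/3)  ⇒  λ = 3/8
Then r = λ/(1−λ) = (3/8)/(5/8) = 3/5. Check: with r = 3/5, Y = (3/8, 5/8) and [QKE]:[QYN] = -4/3 as required.

r = 3/5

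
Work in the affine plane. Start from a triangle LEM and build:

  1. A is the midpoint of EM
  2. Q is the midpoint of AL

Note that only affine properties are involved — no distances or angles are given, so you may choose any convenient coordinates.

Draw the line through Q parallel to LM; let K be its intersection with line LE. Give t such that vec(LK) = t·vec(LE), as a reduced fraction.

Set L = (0, 0), E = (1, 0), M = (0, 1); any affine frame gives the same invariant.
1. A is the midpoint of EM ⇒ A = (1/2, 1/2)
2. Q is the midpoint of AL ⇒ Q = (1/4, 1/4)
through Q parallel to LM: direction (0, 1); meets LE at K = (1/4, 0)
K = L + t·(E−L) with t = 1/4

t = 1/4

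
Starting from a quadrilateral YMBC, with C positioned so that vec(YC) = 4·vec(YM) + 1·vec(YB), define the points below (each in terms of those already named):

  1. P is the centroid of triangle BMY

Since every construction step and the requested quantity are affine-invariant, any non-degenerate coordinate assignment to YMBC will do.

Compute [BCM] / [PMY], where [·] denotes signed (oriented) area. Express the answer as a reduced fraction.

[BCM]:[PMY] = 12

Assign Y = (0, 0), M = (1, 0), B = (0, 1), C = (4, 1) — the answer is frame-independent, so this choice is without loss of generality.
1. P is the centroid of triangle BMY ⇒ P = (1/3, 1/3)
2·[BCM] = -4, 2·[PMY] = -1/3
[BCM]:[PMY] = -4:-1/3 = 12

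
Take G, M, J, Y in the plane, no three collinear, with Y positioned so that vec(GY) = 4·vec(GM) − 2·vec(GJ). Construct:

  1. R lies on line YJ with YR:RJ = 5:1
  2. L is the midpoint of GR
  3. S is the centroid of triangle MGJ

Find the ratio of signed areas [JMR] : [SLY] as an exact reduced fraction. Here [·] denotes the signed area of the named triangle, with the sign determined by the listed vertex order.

Choose coordinates G = (0, 0), M = (1, 0), J = (0, 1), Y = (4, -2).
1. R lies on line YJ with YR:RJ = 5:1 ⇒ R = (2/3, 1/2)
2. L is the midpoint of GR ⇒ L = (1/3, 1/4)
3. S is the centroid of triangle MGJ ⇒ S = (1/3, 1/3)
2·[JMR] = 1/6, 2·[SLY] = 11/36
[JMR]:[SLY] = 1/6:11/36 = 6/11

[JMR]:[SLY] = 6/11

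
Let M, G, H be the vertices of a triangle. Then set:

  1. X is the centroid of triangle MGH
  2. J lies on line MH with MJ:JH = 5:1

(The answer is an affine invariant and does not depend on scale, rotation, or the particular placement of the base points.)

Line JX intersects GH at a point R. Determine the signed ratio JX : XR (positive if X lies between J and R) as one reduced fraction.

JX:XR = -1/2

Work in coordinates with M = (0, 0), G = (1, 0), H = (0, 1).
1. X is the centroid of triangle MGH ⇒ X = (1/3, 1/3)
2. J lies on line MH with MJ:JH = 5:1 ⇒ J = (0, 5/6)
line JX meets GH at R = (-1/3, 4/3)
X = J + t·(R−J) with t = -1, so JX:XR = -1:2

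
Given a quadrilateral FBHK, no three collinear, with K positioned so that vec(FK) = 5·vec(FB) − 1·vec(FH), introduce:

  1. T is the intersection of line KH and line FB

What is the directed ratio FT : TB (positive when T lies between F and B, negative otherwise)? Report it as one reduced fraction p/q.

Work in coordinates with F = (0, 0), B = (1, 0), H = (0, 1), K = (5, -1).
1. T is the intersection of line KH and line FB ⇒ T = (5/2, 0)
T = F + t·(B−F) with t = 5/2, so FT:TB = t:(1−t) = 5/2:-3/2

FT:TB = -5/3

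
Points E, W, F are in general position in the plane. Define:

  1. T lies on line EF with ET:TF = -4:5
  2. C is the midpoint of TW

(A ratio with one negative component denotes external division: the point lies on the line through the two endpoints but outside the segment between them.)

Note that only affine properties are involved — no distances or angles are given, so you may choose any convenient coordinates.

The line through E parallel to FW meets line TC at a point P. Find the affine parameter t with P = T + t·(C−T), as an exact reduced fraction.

Set E = (0, 0), W = (1, 0), F = (0, 1); any affine frame gives the same invariant.
1. T lies on line EF with ET:TF = -4:5 ⇒ T = (0, -4)
2. C is the midpoint of TW ⇒ C = (1/2, -2)
through E parallel to FW: direction (1, -1); meets TC at P = (4/5, -4/5)
P = T + t·(C−T) with t = 8/5

t = 8/5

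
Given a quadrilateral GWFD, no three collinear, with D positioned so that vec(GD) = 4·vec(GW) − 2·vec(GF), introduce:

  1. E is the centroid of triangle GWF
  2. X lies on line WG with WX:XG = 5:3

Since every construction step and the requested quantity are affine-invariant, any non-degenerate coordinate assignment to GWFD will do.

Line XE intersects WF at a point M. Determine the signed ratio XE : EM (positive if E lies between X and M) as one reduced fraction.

Choose coordinates G = (0, 0), W = (1, 0), F = (0, 1), D = (4, -2).
1. E is the centroid of triangle GWF ⇒ E = (1/3, 1/3)
2. X lies on line WG with WX:XG = 5:3 ⇒ X = (3/8, 0)
line XE meets WF at M = (2/7, 5/7)
E = X + t·(M−X) with t = 7/15, so XE:EM = 7/15:8/15

XE:EM = 7/8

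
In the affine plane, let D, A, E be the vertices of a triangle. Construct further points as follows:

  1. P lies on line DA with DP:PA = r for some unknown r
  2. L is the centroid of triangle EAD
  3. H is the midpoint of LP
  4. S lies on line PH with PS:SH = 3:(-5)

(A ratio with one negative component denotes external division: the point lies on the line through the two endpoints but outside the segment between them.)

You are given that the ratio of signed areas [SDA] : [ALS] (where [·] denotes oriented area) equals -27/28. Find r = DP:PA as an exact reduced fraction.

r = 5/4

Work in coordinates with D = (0, 0), A = (1, 0), E = (0, 1).
1. With DP:PA = r, write λ = r/(r+1) so P = D + λ·(A−D); P is affine-linear in λ
2. L is the centroid of triangle EAD ⇒ L = (1/3, 1/3)
3. H is the midpoint of LP ⇒ H is an affine combination of earlier points and hence also affine-linear in λ
4. S lies on line PH with PS:SH = 3:(-5) ⇒ S is an affine combination of earlier points and hence also affine-linear in λ
Every point depending on P is an affine combination of P and λ-independent points, so each such coordinate is linear in λ; the λ² term in each signed area is a multiple of (A−D)×(A−D) = 0, so 2·[SDA] and 2·[ALS] are each linear in λ. Evaluating at λ=0 and λ=1:
  2·[SDA] = -1/4,   2·[ALS] = -7/12·λ + 7/12
So [SDA]:[ALS] = (-1/4) / (-7/12·λ + 7/12). Setting this equal to -27/28:
  -1/4 = -27/28·(-7/12·λ + 7/12)  ⇒  λ = 5/9
Then r = λ/(1−λ) = (5/9)/(4/9) = 5/4. Check: with r = 5/4, P = (5/9, 0) and [SDA]:[ALS] = -27/28 as required.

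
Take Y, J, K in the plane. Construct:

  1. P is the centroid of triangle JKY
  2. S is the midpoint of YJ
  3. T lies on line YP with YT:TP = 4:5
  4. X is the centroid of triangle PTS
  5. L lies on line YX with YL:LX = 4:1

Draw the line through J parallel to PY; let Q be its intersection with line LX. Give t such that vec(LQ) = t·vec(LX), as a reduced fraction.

t = 26

Set Y = (0, 0), J = (1, 0), K = (0, 1); any affine frame gives the same invariant.
1. P is the centroid of triangle JKY ⇒ P = (1/3, 1/3)
2. S is the midpoint of YJ ⇒ S = (1/2, 0)
3. T lies on line YP with YT:TP = 4:5 ⇒ T = (4/27, 4/27)
4. X is the centroid of triangle PTS ⇒ X = (53/162, 13/81)
5. L lies on line YX with YL:LX = 4:1 ⇒ L = (106/405, 52/405)
through J parallel to PY: direction (-1/3, -1/3); meets LX at Q = (53/27, 26/27)
Q = L + t·(X−L) with t = 26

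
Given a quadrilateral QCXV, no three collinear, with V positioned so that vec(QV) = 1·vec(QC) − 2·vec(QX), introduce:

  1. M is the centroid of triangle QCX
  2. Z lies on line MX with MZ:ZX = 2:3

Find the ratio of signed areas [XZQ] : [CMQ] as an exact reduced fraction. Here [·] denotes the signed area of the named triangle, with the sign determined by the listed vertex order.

Choose coordinates Q = (0, 0), C = (1, 0), X = (0, 1), V = (1, -2).
1. M is the centroid of triangle QCX ⇒ M = (1/3, 1/3)
2. Z lies on line MX with MZ:ZX = 2:3 ⇒ Z = (1/5, 3/5)
2·[XZQ] = -1/5, 2·[CMQ] = 1/3
[XZQ]:[CMQ] = -1/5:1/3 = -3/5

[XZQ]:[CMQ] = -3/5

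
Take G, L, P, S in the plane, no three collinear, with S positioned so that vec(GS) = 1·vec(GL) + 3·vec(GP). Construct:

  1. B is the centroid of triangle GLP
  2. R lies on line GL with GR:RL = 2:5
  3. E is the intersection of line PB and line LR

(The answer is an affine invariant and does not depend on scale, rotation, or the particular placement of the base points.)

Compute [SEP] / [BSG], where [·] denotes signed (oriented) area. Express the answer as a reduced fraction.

Choose coordinates G = (0, 0), L = (1, 0), P = (0, 1), S = (1, 3).
1. B is the centroid of triangle GLP ⇒ B = (1/3, 1/3)
2. R lies on line GL with GR:RL = 2:5 ⇒ R = (2/7, 0)
3. E is the intersection of line PB and line LR ⇒ E = (1/2, 0)
2·[SEP] = -2, 2·[BSG] = 2/3
[SEP]:[BSG] = -2:2/3 = -3

[SEP]:[BSG] = -3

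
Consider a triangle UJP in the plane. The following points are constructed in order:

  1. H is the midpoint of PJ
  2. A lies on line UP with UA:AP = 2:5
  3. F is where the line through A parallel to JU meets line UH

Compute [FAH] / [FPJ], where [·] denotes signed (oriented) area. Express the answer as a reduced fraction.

[FAH]:[FPJ] = 1/7

Work in coordinates with U = (0, 0), J = (1, 0), P = (0, 1).
1. H is the midpoint of PJ ⇒ H = (1/2, 1/2)
2. A lies on line UP with UA:AP = 2:5 ⇒ A = (0, 2/7)
3. F is where the line through A parallel to JU meets line UH ⇒ F = (2/7, 2/7)
2·[FAH] = -3/49, 2·[FPJ] = -3/7
[FAH]:[FPJ] = -3/49:-3/7 = 1/7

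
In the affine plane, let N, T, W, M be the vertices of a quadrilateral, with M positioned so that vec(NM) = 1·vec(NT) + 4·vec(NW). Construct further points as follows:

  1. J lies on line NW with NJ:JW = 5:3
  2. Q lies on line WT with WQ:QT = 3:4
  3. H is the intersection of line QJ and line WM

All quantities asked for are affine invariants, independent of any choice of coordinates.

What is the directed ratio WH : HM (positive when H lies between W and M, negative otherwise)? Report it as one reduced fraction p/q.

Assign N = (0, 0), T = (1, 0), W = (0, 1), M = (1, 4) — the answer is frame-independent, so this choice is without loss of generality.
1. J lies on line NW with NJ:JW = 5:3 ⇒ J = (0, 5/8)
2. Q lies on line WT with WQ:QT = 3:4 ⇒ Q = (3/7, 4/7)
3. H is the intersection of line QJ and line WM ⇒ H = (-3/25, 16/25)
H = W + t·(M−W) with t = -3/25, so WH:HM = t:(1−t) = -3/25:28/25

WH:HM = -3/28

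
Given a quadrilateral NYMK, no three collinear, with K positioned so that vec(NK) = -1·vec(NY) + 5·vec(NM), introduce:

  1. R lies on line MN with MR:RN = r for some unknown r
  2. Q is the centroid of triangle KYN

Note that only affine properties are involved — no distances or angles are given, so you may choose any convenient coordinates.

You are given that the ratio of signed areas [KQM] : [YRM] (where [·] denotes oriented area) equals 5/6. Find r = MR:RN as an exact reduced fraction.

Choose coordinates N = (0, 0), Y = (1, 0), M = (0, 1), K = (-1, 5).
1. With MR:RN = r, write λ = r/(r+1) so R = M + λ·(N−M); R is affine-linear in λ
2. Q is the centroid of triangle KYN ⇒ Q = (0, 5/3)
Every point depending on R is an affine combination of R and λ-independent points, so each such coordinate is linear in λ; the λ² term in each signed area is a multiple of (N−M)×(N−M) = 0, so 2·[KQM] and 2·[YRM] are each linear in λ. Evaluating at λ=0 and λ=1:
  2·[KQM] = -2/3,   2·[YRM] = −λ
So [KQM]:[YRM] = (-2/3) / (−λ). Setting this equal to 5/6:
  -2/3 = 5/6·(−λ)  ⇒  λ = 4/5
Then r = λ/(1−λ) = (4/5)/(1/5) = 4. Check: with r = 4, R = (0, 1/5) and [KQM]:[YRM] = 5/6 as required.

r = 4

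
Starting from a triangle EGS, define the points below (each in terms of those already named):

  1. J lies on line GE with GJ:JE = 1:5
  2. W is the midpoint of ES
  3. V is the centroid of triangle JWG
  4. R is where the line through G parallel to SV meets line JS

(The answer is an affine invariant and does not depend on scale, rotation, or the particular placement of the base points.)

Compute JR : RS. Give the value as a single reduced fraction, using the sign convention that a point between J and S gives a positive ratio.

JR:RS = -5/8

Choose coordinates E = (0, 0), G = (1, 0), S = (0, 1).
1. J lies on line GE with GJ:JE = 1:5 ⇒ J = (5/6, 0)
2. W is the midpoint of ES ⇒ W = (0, 1/2)
3. V is the centroid of triangle JWG ⇒ V = (11/18, 1/6)
4. R is where the line through G parallel to SV meets line JS ⇒ R = (20/9, -5/3)
R = J + t·(S−J) with t = -5/3, so JR:RS = t:(1−t) = -5/3:8/3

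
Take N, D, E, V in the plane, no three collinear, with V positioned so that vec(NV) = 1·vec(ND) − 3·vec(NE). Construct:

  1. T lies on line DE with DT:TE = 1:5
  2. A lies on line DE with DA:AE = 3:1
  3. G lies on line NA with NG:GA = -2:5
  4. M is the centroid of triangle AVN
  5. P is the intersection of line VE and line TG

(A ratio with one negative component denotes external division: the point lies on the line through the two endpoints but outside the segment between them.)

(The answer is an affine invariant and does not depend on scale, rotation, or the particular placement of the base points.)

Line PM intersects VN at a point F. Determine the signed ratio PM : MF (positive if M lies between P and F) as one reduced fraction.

Assign N = (0, 0), D = (1, 0), E = (0, 1), V = (1, -3) — the answer is frame-independent, so this choice is without loss of generality.
1. T lies on line DE with DT:TE = 1:5 ⇒ T = (5/6, 1/6)
2. A lies on line DE with DA:AE = 3:1 ⇒ A = (1/4, 3/4)
3. G lies on line NA with NG:GA = -2:5 ⇒ G = (-1/6, -1/2)
4. M is the centroid of triangle AVN ⇒ M = (5/12, -3/4)
5. P is the intersection of line VE and line TG ⇒ P = (25/84, -4/21)
line PM meets VN at F = (145/204, -145/68)
M = P + t·(F−P) with t = 17/59, so PM:MF = 17/59:42/59

PM:MF = 17/42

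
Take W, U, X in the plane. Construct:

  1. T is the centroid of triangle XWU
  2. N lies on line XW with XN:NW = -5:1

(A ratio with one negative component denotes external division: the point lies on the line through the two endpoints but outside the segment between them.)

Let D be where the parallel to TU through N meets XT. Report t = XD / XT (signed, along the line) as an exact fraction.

Work in coordinates with W = (0, 0), U = (1, 0), X = (0, 1).
1. T is the centroid of triangle XWU ⇒ T = (1/3, 1/3)
2. N lies on line XW with XN:NW = -5:1 ⇒ N = (0, -1/4)
through N parallel to TU: direction (2/3, -1/3); meets XT at D = (5/6, -2/3)
D = X + t·(T−X) with t = 5/2

t = 5/2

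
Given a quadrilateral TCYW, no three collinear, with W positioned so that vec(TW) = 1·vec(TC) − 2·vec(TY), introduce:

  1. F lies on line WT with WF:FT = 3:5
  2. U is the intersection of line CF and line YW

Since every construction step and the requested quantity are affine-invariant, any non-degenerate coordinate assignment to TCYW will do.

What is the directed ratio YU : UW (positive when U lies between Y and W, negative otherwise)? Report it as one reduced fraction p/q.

YU:UW = 13/6

Assign T = (0, 0), C = (1, 0), Y = (0, 1), W = (1, -2) — the answer is frame-independent, so this choice is without loss of generality.
1. F lies on line WT with WF:FT = 3:5 ⇒ F = (5/8, -5/4)
2. U is the intersection of line CF and line YW ⇒ U = (13/19, -20/19)
U = Y + t·(W−Y) with t = 13/19, so YU:UW = t:(1−t) = 13/19:6/19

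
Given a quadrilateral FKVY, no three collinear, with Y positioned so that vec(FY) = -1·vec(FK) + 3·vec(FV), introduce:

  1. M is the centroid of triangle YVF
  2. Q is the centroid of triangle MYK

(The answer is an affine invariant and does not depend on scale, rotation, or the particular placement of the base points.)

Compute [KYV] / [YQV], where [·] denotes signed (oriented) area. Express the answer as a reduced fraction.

Set F = (0, 0), K = (1, 0), V = (0, 1), Y = (-1, 3); any affine frame gives the same invariant.
1. M is the centroid of triangle YVF ⇒ M = (-1/3, 4/3)
2. Q is the centroid of triangle MYK ⇒ Q = (-1/9, 13/9)
2·[KYV] = 1, 2·[YQV] = -2/9
[KYV]:[YQV] = 1:-2/9 = -9/2

[KYV]:[YQV] = -9/2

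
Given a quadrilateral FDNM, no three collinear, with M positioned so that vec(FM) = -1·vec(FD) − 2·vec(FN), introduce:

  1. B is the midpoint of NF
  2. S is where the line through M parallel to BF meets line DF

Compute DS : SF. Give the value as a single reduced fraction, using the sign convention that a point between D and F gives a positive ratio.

Set F = (0, 0), D = (1, 0), N = (0, 1), M = (-1, -2); any affine frame gives the same invariant.
1. B is the midpoint of NF ⇒ B = (0, 1/2)
2. S is where the line through M parallel to BF meets line DF ⇒ S = (-1, 0)
S = D + t·(F−D) with t = 2, so DS:SF = t:(1−t) = 2:-1

DS:SF = -2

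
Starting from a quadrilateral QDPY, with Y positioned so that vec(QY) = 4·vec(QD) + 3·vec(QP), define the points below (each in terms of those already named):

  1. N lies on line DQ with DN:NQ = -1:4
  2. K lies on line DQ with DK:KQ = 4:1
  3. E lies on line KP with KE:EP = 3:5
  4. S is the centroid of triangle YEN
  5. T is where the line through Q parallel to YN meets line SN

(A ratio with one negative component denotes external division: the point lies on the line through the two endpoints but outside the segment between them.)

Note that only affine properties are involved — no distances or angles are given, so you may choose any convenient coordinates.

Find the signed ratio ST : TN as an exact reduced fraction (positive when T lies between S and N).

Set Q = (0, 0), D = (1, 0), P = (0, 1), Y = (4, 3); any affine frame gives the same invariant.
1. N lies on line DQ with DN:NQ = -1:4 ⇒ N = (4/3, 0)
2. K lies on line DQ with DK:KQ = 4:1 ⇒ K = (1/5, 0)
3. E lies on line KP with KE:EP = 3:5 ⇒ E = (1/8, 3/8)
4. S is the centroid of triangle YEN ⇒ S = (131/72, 9/8)
5. T is where the line through Q parallel to YN meets line SN ⇒ T = (96/37, 108/37)
T = S + t·(N−S) with t = -59/37, so ST:TN = t:(1−t) = -59/37:96/37

ST:TN = -59/96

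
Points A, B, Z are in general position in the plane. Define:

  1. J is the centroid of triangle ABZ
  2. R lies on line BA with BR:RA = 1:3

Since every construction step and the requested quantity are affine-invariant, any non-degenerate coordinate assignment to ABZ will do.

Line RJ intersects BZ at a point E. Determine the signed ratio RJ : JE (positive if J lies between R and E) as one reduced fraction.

RJ:JE = -1/4

Assign A = (0, 0), B = (1, 0), Z = (0, 1) — the answer is frame-independent, so this choice is without loss of generality.
1. J is the centroid of triangle ABZ ⇒ J = (1/3, 1/3)
2. R lies on line BA with BR:RA = 1:3 ⇒ R = (3/4, 0)
line RJ meets BZ at E = (2, -1)
J = R + t·(E−R) with t = -1/3, so RJ:JE = -1/3:4/3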